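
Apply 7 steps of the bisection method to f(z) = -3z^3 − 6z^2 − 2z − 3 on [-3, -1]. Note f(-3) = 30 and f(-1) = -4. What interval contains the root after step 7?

[-1.9375, -1.921875]

f(-2) = 1 > 0, so the root lies in [-2, -1]
f(-1.5) = -3.375 < 0, so the root lies in [-2, -1.5]
f(-1.75) = -1.796875 < 0, so the root lies in [-2, -1.75]
f(-1.875) = -0.5684 < 0, so the root lies in [-2, -1.875]
f(-1.9375) = 0.1711 > 0, so the root lies in [-1.9375, -1.875]
f(-1.90625) = -0.2095 < 0, so the root lies in [-1.9375, -1.90625]
f(-1.921875) = -0.0219 < 0, so the root lies in [-1.9375, -1.921875]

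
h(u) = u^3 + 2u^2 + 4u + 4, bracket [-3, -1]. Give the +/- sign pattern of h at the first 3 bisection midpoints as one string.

--+

midpoint -2: h = -4 < 0 → [-2, -1]
midpoint -1.5: h = -0.875 < 0 → [-1.5, -1]
midpoint -1.25: h = 0.171875 > 0 → [-1.5, -1.25]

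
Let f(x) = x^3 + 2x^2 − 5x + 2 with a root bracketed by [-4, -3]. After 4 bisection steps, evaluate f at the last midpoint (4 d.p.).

m = -3.5, f(m) = 1.125 (+); new bracket [-4, -3.5]
m = -3.75, f(m) = -3.859375 (−); new bracket [-3.75, -3.5]
m = -3.625, f(m) = -1.228516 (−); new bracket [-3.625, -3.5]
m = -3.5625, f(m) = -0.0178 (−); new bracket [-3.5625, -3.5]

-0.0178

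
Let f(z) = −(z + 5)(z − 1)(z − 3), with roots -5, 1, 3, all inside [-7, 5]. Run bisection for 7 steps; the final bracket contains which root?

-5

f(-1) = -32 < 0, so the root lies in [-7, -1]
f(-4) = -35 < 0, so the root lies in [-7, -4]
f(-5.5) = 27.625 > 0, so the root lies in [-5.5, -4]
f(-4.75) = -11.1406 < 0, so the root lies in [-5.5, -4.75]
f(-5.125) = 6.2207 > 0, so the root lies in [-5.125, -4.75]
f(-4.9375) = -2.9456 < 0, so the root lies in [-5.125, -4.9375]
f(-5.03125) = 1.5137 > 0, so the root lies in [-5.03125, -4.9375]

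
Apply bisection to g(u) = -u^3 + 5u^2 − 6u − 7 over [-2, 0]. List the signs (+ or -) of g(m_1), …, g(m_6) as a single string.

+-+--+

midpoint -1: g = 5 > 0 → [-1, 0]
midpoint -0.5: g = -2.625 < 0 → [-1, -0.5]
midpoint -0.75: g = 0.734375 > 0 → [-0.75, -0.5]
midpoint -0.625: g = -1.0527 < 0 → [-0.75, -0.625]
midpoint -0.6875: g = -0.1868 < 0 → [-0.75, -0.6875]
midpoint -0.71875: g = 0.2668 > 0 → [-0.71875, -0.6875]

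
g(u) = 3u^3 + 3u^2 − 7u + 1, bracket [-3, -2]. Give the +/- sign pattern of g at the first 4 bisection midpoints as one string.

--+-

u = -2.5 gives g = -9.625, negative; keep [-2.5, -2]
u = -2.25 gives g = -2.234375, negative; keep [-2.25, -2]
u = -2.125 gives g = 0.634766, positive; keep [-2.25, -2.125]
u = -2.1875 gives g = -0.7346, negative; keep [-2.1875, -2.125]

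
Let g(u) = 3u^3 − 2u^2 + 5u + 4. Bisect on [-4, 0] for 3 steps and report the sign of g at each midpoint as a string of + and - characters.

u = -2 gives g = -38, negative; keep [-2, 0]
u = -1 gives g = -6, negative; keep [-1, 0]
u = -0.5 gives g = 0.625, positive; keep [-1, -0.5]

--+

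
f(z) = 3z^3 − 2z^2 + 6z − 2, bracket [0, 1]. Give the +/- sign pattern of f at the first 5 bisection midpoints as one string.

f(0.5) = 0.875 > 0, so the root lies in [0, 0.5]
f(0.25) = -0.578125 < 0, so the root lies in [0.25, 0.5]
f(0.375) = 0.126953 > 0, so the root lies in [0.25, 0.375]
f(0.3125) = -0.2288 < 0, so the root lies in [0.3125, 0.375]
f(0.34375) = -0.052 < 0, so the root lies in [0.34375, 0.375]

+-+--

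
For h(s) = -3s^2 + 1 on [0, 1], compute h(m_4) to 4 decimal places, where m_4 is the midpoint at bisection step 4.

h(0.5) = 0.25 > 0, so the root lies in [0.5, 1]
h(0.75) = -0.6875 < 0, so the root lies in [0.5, 0.75]
h(0.625) = -0.171875 < 0, so the root lies in [0.5, 0.625]
h(0.5625) = 0.0508 > 0, so the root lies in [0.5625, 0.625]

0.0508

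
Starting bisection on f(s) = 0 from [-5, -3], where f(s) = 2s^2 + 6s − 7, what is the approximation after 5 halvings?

s = -4 gives f = 1, positive; keep [-4, -3]
s = -3.5 gives f = -3.5, negative; keep [-4, -3.5]
s = -3.75 gives f = -1.375, negative; keep [-4, -3.75]
s = -3.875 gives f = -0.2188, negative; keep [-4, -3.875]
s = -3.9375 gives f = 0.3828, positive; keep [-3.9375, -3.875]

-3.9375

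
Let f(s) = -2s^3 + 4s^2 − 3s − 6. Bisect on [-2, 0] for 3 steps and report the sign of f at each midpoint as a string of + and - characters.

+--

f(-1) = 3 > 0, so the root lies in [-1, 0]
f(-0.5) = -3.25 < 0, so the root lies in [-1, -0.5]
f(-0.75) = -0.65625 < 0, so the root lies in [-1, -0.75]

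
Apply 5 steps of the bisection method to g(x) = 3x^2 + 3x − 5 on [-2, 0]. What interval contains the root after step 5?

[-1.9375, -1.875]

midpoint -1: g = -5 < 0 → [-2, -1]
midpoint -1.5: g = -2.75 < 0 → [-2, -1.5]
midpoint -1.75: g = -1.0625 < 0 → [-2, -1.75]
midpoint -1.875: g = -0.0781 < 0 → [-2, -1.875]
midpoint -1.9375: g = 0.4492 > 0 → [-1.9375, -1.875]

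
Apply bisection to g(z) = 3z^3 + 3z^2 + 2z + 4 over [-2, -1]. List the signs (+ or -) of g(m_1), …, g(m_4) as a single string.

-+--

g(-1.5) = -2.375 < 0, so the root lies in [-1.5, -1]
g(-1.25) = 0.328125 > 0, so the root lies in [-1.5, -1.25]
g(-1.375) = -0.876953 < 0, so the root lies in [-1.375, -1.25]
g(-1.3125) = -0.24 < 0, so the root lies in [-1.3125, -1.25]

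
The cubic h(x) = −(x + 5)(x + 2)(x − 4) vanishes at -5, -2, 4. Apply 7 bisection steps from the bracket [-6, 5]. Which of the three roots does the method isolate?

x = -0.5 gives h = 30.375, positive; keep [-0.5, 5]
x = 2.25 gives h = 53.921875, positive; keep [2.25, 5]
x = 3.625 gives h = 18.193359, positive; keep [3.625, 5]
x = 4.3125 gives h = -18.3704, negative; keep [3.625, 4.3125]
x = 3.96875 gives h = 1.6729, positive; keep [3.96875, 4.3125]
x = 4.140625 gives h = -7.8932, negative; keep [3.96875, 4.140625]
x = 4.0546875 gives h = -2.9981, negative; keep [3.96875, 4.0546875]

4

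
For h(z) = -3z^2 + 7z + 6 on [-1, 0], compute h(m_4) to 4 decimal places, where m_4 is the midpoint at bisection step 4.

m = -0.5, h(m) = 1.75 (+); new bracket [-1, -0.5]
m = -0.75, h(m) = -0.9375 (−); new bracket [-0.75, -0.5]
m = -0.625, h(m) = 0.453125 (+); new bracket [-0.75, -0.625]
m = -0.6875, h(m) = -0.2305 (−); new bracket [-0.6875, -0.625]

-0.2305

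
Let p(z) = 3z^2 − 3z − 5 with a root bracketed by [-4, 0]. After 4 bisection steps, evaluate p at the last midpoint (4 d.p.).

-1.0625

m = -2, p(m) = 13 (+); new bracket [-2, 0]
m = -1, p(m) = 1 (+); new bracket [-1, 0]
m = -0.5, p(m) = -2.75 (−); new bracket [-1, -0.5]
m = -0.75, p(m) = -1.0625 (−); new bracket [-1, -0.75]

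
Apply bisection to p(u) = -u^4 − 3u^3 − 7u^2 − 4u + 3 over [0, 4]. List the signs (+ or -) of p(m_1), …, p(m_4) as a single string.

---+

m = 2, p(m) = -73 (−); new bracket [0, 2]
m = 1, p(m) = -12 (−); new bracket [0, 1]
m = 0.5, p(m) = -1.1875 (−); new bracket [0, 0.5]
m = 0.25, p(m) = 1.5117 (+); new bracket [0.25, 0.5]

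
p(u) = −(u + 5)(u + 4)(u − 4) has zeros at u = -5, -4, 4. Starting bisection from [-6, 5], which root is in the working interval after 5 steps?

4

m = -0.5, p(m) = 70.875 (+); new bracket [-0.5, 5]
m = 2.25, p(m) = 79.296875 (+); new bracket [2.25, 5]
m = 3.625, p(m) = 24.662109 (+); new bracket [3.625, 5]
m = 4.3125, p(m) = -24.1907 (−); new bracket [3.625, 4.3125]
m = 3.96875, p(m) = 2.2334 (+); new bracket [3.96875, 4.3125]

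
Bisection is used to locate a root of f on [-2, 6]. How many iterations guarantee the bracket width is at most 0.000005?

Width after n steps is 8/2^n. Need 2^n ≥ 8/0.000005 = 1600000.
2^20 = 1048576 < 1600000 ≤ 2^21 = 2097152, so n = 21.

21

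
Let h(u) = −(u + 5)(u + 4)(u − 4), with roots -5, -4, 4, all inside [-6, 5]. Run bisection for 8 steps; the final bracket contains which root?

4

h(-0.5) = 70.875 > 0, so the root lies in [-0.5, 5]
h(2.25) = 79.296875 > 0, so the root lies in [2.25, 5]
h(3.625) = 24.662109 > 0, so the root lies in [3.625, 5]
h(4.3125) = -24.1907 < 0, so the root lies in [3.625, 4.3125]
h(3.96875) = 2.2334 > 0, so the root lies in [3.96875, 4.3125]
h(4.140625) = -10.464 < 0, so the root lies in [3.96875, 4.140625]
h(4.0546875) = -3.9885 < 0, so the root lies in [3.96875, 4.0546875]
h(4.01171875) = -0.8461 < 0, so the root lies in [3.96875, 4.01171875]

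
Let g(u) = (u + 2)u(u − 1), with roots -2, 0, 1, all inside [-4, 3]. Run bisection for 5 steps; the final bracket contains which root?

m = -0.5, g(m) = 1.125 (+); new bracket [-4, -0.5]
m = -2.25, g(m) = -1.828125 (−); new bracket [-2.25, -0.5]
m = -1.375, g(m) = 2.041016 (+); new bracket [-2.25, -1.375]
m = -1.8125, g(m) = 0.9558 (+); new bracket [-2.25, -1.8125]
m = -2.03125, g(m) = -0.1924 (−); new bracket [-2.03125, -1.8125]

-2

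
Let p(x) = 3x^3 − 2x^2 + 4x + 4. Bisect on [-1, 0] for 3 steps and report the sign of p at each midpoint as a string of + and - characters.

m = -0.5, p(m) = 1.125 (+); new bracket [-1, -0.5]
m = -0.75, p(m) = -1.390625 (−); new bracket [-0.75, -0.5]
m = -0.625, p(m) = -0.013672 (−); new bracket [-0.625, -0.5]

+--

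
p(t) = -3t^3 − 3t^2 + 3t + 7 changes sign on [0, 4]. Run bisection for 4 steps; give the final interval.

p(2) = -23 < 0, so the root lies in [0, 2]
p(1) = 4 > 0, so the root lies in [1, 2]
p(1.5) = -5.375 < 0, so the root lies in [1, 1.5]
p(1.25) = 0.2031 > 0, so the root lies in [1.25, 1.5]

[1.25, 1.5]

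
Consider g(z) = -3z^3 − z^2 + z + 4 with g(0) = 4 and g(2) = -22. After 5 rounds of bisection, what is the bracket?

[1.0625, 1.125]

m = 1, g(m) = 1 (+); new bracket [1, 2]
m = 1.5, g(m) = -6.875 (−); new bracket [1, 1.5]
m = 1.25, g(m) = -2.171875 (−); new bracket [1, 1.25]
m = 1.125, g(m) = -0.4121 (−); new bracket [1, 1.125]
m = 1.0625, g(m) = 0.3352 (+); new bracket [1.0625, 1.125]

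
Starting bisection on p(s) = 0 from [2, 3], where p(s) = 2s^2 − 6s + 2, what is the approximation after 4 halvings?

2.5625

m = 2.5, p(m) = -0.5 (−); new bracket [2.5, 3]
m = 2.75, p(m) = 0.625 (+); new bracket [2.5, 2.75]
m = 2.625, p(m) = 0.03125 (+); new bracket [2.5, 2.625]
m = 2.5625, p(m) = -0.2422 (−); new bracket [2.5625, 2.625]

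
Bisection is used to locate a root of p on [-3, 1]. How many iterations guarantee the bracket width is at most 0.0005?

13

Width after n steps is 4/2^n. Need 2^n ≥ 4/0.0005 = 8000.
2^12 = 4096 < 8000 ≤ 2^13 = 8192, so n = 13.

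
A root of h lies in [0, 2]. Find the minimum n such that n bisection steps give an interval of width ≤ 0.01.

Width after n steps is 2/2^n. Need 2^n ≥ 2/0.01 = 200.
2^7 = 128 < 200 ≤ 2^8 = 256, so n = 8.

8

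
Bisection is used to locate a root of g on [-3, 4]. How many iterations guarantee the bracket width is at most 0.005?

Width after n steps is 7/2^n. Need 2^n ≥ 7/0.005 = 1400.
2^10 = 1024 < 1400 ≤ 2^11 = 2048, so n = 11.

11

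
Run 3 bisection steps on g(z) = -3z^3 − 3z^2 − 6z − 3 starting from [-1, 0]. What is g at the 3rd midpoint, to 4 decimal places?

0.3105

m = -0.5, g(m) = -0.375 (−); new bracket [-1, -0.5]
m = -0.75, g(m) = 1.078125 (+); new bracket [-0.75, -0.5]
m = -0.625, g(m) = 0.310547 (+); new bracket [-0.625, -0.5]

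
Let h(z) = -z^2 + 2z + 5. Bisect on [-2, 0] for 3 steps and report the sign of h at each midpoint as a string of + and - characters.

m = -1, h(m) = 2 (+); new bracket [-2, -1]
m = -1.5, h(m) = -0.25 (−); new bracket [-1.5, -1]
m = -1.25, h(m) = 0.9375 (+); new bracket [-1.5, -1.25]

+-+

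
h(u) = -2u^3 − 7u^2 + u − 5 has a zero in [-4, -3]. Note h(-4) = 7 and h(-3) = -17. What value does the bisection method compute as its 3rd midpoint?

-3.875

midpoint -3.5: h = -8.5 < 0 → [-4, -3.5]
midpoint -3.75: h = -1.71875 < 0 → [-4, -3.75]
midpoint -3.875: h = 2.386719 > 0 → [-3.875, -3.75]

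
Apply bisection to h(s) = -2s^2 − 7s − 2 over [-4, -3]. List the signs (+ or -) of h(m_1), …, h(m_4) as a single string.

--+-

midpoint -3.5: h = -2 < 0 → [-3.5, -3]
midpoint -3.25: h = -0.375 < 0 → [-3.25, -3]
midpoint -3.125: h = 0.34375 > 0 → [-3.25, -3.125]
midpoint -3.1875: h = -0.0078 < 0 → [-3.1875, -3.125]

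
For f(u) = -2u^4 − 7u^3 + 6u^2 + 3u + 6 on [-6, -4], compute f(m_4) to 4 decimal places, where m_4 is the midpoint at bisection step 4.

u = -5 gives f = -234, negative; keep [-5, -4]
u = -4.5 gives f = -68.25, negative; keep [-4.5, -4]
u = -4.25 gives f = -13.523438, negative; keep [-4.25, -4]
u = -4.125 gives f = 7.9819, positive; keep [-4.25, -4.125]

7.9819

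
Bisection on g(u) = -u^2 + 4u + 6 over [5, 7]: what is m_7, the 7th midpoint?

g(6) = -6 < 0, so the root lies in [5, 6]
g(5.5) = -2.25 < 0, so the root lies in [5, 5.5]
g(5.25) = -0.5625 < 0, so the root lies in [5, 5.25]
g(5.125) = 0.2344 > 0, so the root lies in [5.125, 5.25]
g(5.1875) = -0.1602 < 0, so the root lies in [5.125, 5.1875]
g(5.15625) = 0.0381 > 0, so the root lies in [5.15625, 5.1875]
g(5.171875) = -0.0608 < 0, so the root lies in [5.15625, 5.171875]

5.171875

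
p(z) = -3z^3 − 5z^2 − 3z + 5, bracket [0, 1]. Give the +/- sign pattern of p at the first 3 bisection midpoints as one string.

m = 0.5, p(m) = 1.875 (+); new bracket [0.5, 1]
m = 0.75, p(m) = -1.328125 (−); new bracket [0.5, 0.75]
m = 0.625, p(m) = 0.439453 (+); new bracket [0.625, 0.75]

+-+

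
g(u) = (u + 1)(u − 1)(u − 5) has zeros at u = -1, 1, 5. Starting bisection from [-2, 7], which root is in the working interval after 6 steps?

midpoint 2.5: g = -13.125 < 0 → [2.5, 7]
midpoint 4.75: g = -5.390625 < 0 → [4.75, 7]
midpoint 5.875: g = 29.326172 > 0 → [4.75, 5.875]
midpoint 5.3125: g = 8.5071 > 0 → [4.75, 5.3125]
midpoint 5.03125: g = 0.7598 > 0 → [4.75, 5.03125]
midpoint 4.890625: g = -2.5067 < 0 → [4.890625, 5.03125]

5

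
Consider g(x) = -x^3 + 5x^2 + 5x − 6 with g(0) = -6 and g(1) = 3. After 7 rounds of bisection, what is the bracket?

[0.734375, 0.7421875]

m = 0.5, g(m) = -2.375 (−); new bracket [0.5, 1]
m = 0.75, g(m) = 0.140625 (+); new bracket [0.5, 0.75]
m = 0.625, g(m) = -1.166016 (−); new bracket [0.625, 0.75]
m = 0.6875, g(m) = -0.5242 (−); new bracket [0.6875, 0.75]
m = 0.71875, g(m) = -0.1945 (−); new bracket [0.71875, 0.75]
m = 0.734375, g(m) = -0.0276 (−); new bracket [0.734375, 0.75]
m = 0.7421875, g(m) = 0.0563 (+); new bracket [0.734375, 0.7421875]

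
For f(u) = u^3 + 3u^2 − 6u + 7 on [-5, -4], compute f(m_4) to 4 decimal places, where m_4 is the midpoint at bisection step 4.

midpoint -4.5: f = 3.625 > 0 → [-5, -4.5]
midpoint -4.75: f = -3.984375 < 0 → [-4.75, -4.5]
midpoint -4.625: f = -0.009766 < 0 → [-4.625, -4.5]
midpoint -4.5625: f = 1.8494 > 0 → [-4.625, -4.5625]

1.8494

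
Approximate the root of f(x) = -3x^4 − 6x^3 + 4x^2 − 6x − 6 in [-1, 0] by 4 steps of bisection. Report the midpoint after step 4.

-0.5625

x = -0.5 gives f = -1.4375, negative; keep [-1, -0.5]
x = -0.75 gives f = 2.332031, positive; keep [-0.75, -0.5]
x = -0.625 gives f = 0.31958, positive; keep [-0.625, -0.5]
x = -0.5625 gives f = -0.5918, negative; keep [-0.625, -0.5625]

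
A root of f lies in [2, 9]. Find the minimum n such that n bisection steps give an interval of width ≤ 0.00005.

Width after n steps is 7/2^n. Need 2^n ≥ 7/0.00005 = 140000.
2^17 = 131072 < 140000 ≤ 2^18 = 262144, so n = 18.

18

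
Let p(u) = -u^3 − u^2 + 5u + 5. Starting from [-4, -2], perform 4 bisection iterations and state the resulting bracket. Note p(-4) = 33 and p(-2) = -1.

u = -3 gives p = 8, positive; keep [-3, -2]
u = -2.5 gives p = 1.875, positive; keep [-2.5, -2]
u = -2.25 gives p = 0.078125, positive; keep [-2.25, -2]
u = -2.125 gives p = -0.5449, negative; keep [-2.25, -2.125]

[-2.25, -2.125]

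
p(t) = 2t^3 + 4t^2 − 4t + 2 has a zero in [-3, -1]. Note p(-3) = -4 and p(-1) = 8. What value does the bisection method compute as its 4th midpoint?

m = -2, p(m) = 10 (+); new bracket [-3, -2]
m = -2.5, p(m) = 5.75 (+); new bracket [-3, -2.5]
m = -2.75, p(m) = 1.65625 (+); new bracket [-3, -2.75]
m = -2.875, p(m) = -0.9648 (−); new bracket [-2.875, -2.75]

-2.875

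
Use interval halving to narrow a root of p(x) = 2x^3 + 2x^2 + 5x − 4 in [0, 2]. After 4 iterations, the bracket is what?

[0.5, 0.625]

m = 1, p(m) = 5 (+); new bracket [0, 1]
m = 0.5, p(m) = -0.75 (−); new bracket [0.5, 1]
m = 0.75, p(m) = 1.71875 (+); new bracket [0.5, 0.75]
m = 0.625, p(m) = 0.3945 (+); new bracket [0.5, 0.625]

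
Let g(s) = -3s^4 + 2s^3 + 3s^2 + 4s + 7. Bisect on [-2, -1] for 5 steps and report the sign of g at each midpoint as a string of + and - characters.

midpoint -1.5: g = -14.1875 < 0 → [-1.5, -1]
midpoint -1.25: g = -4.542969 < 0 → [-1.25, -1]
midpoint -1.125: g = -1.356201 < 0 → [-1.125, -1]
midpoint -1.0625: g = -0.0855 < 0 → [-1.0625, -1]
midpoint -1.03125: g = 0.4791 > 0 → [-1.0625, -1.03125]

----+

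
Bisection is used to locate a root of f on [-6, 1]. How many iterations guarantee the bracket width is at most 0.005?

11

Width after n steps is 7/2^n. Need 2^n ≥ 7/0.005 = 1400.
2^10 = 1024 < 1400 ≤ 2^11 = 2048, so n = 11.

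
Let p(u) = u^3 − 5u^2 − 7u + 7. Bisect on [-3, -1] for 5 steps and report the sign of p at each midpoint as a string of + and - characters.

-+-+-

p(-2) = -7 < 0, so the root lies in [-2, -1]
p(-1.5) = 2.875 > 0, so the root lies in [-2, -1.5]
p(-1.75) = -1.421875 < 0, so the root lies in [-1.75, -1.5]
p(-1.625) = 0.8809 > 0, so the root lies in [-1.75, -1.625]
p(-1.6875) = -0.2312 < 0, so the root lies in [-1.6875, -1.625]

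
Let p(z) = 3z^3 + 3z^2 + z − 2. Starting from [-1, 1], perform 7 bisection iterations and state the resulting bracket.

[0.546875, 0.5625]

p(0) = -2 < 0, so the root lies in [0, 1]
p(0.5) = -0.375 < 0, so the root lies in [0.5, 1]
p(0.75) = 1.703125 > 0, so the root lies in [0.5, 0.75]
p(0.625) = 0.5293 > 0, so the root lies in [0.5, 0.625]
p(0.5625) = 0.0457 > 0, so the root lies in [0.5, 0.5625]
p(0.53125) = -0.1723 < 0, so the root lies in [0.53125, 0.5625]
p(0.546875) = -0.0652 < 0, so the root lies in [0.546875, 0.5625]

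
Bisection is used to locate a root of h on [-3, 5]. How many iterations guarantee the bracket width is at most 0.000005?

21

Width after n steps is 8/2^n. Need 2^n ≥ 8/0.000005 = 1600000.
2^20 = 1048576 < 1600000 ≤ 2^21 = 2097152, so n = 21.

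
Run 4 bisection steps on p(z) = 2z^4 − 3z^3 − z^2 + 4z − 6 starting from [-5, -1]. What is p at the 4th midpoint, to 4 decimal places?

midpoint -3: p = 216 > 0 → [-3, -1]
midpoint -2: p = 38 > 0 → [-2, -1]
midpoint -1.5: p = 6 > 0 → [-1.5, -1]
midpoint -1.25: p = -1.8203 < 0 → [-1.5, -1.25]

-1.8203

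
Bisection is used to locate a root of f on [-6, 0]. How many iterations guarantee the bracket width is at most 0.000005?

21

Width after n steps is 6/2^n. Need 2^n ≥ 6/0.000005 = 1200000.
2^20 = 1048576 < 1200000 ≤ 2^21 = 2097152, so n = 21.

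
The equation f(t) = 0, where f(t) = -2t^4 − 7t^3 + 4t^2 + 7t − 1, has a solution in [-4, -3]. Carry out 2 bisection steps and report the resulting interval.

[-4, -3.75]

f(-3.5) = 23.5 > 0, so the root lies in [-4, -3.5]
f(-3.75) = 2.632812 > 0, so the root lies in [-4, -3.75]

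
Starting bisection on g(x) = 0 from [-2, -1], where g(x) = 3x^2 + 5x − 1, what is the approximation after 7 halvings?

-1.8515625

m = -1.5, g(m) = -1.75 (−); new bracket [-2, -1.5]
m = -1.75, g(m) = -0.5625 (−); new bracket [-2, -1.75]
m = -1.875, g(m) = 0.171875 (+); new bracket [-1.875, -1.75]
m = -1.8125, g(m) = -0.207 (−); new bracket [-1.875, -1.8125]
m = -1.84375, g(m) = -0.0205 (−); new bracket [-1.875, -1.84375]
m = -1.859375, g(m) = 0.075 (+); new bracket [-1.859375, -1.84375]
m = -1.8515625, g(m) = 0.027 (+); new bracket [-1.8515625, -1.84375]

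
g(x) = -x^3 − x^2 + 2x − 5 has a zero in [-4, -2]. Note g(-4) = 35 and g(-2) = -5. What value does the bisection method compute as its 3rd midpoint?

g(-3) = 7 > 0, so the root lies in [-3, -2]
g(-2.5) = -0.625 < 0, so the root lies in [-3, -2.5]
g(-2.75) = 2.734375 > 0, so the root lies in [-2.75, -2.5]

-2.75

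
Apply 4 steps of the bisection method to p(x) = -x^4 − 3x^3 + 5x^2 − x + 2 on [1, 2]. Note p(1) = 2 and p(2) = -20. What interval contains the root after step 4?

p(1.5) = -3.4375 < 0, so the root lies in [1, 1.5]
p(1.25) = 0.261719 > 0, so the root lies in [1.25, 1.5]
p(1.375) = -1.295166 < 0, so the root lies in [1.25, 1.375]
p(1.3125) = -0.4497 < 0, so the root lies in [1.25, 1.3125]

[1.25, 1.3125]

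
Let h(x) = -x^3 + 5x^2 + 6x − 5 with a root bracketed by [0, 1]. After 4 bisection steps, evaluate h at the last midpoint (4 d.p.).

m = 0.5, h(m) = -0.875 (−); new bracket [0.5, 1]
m = 0.75, h(m) = 1.890625 (+); new bracket [0.5, 0.75]
m = 0.625, h(m) = 0.458984 (+); new bracket [0.5, 0.625]
m = 0.5625, h(m) = -0.2209 (−); new bracket [0.5625, 0.625]

-0.2209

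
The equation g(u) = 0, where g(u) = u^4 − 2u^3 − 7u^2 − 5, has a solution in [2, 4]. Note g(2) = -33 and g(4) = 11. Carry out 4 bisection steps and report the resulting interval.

[3.875, 4]

midpoint 3: g = -41 < 0 → [3, 4]
midpoint 3.5: g = -26.4375 < 0 → [3.5, 4]
midpoint 3.75: g = -11.152344 < 0 → [3.75, 4]
midpoint 3.875: g = -1.0115 < 0 → [3.875, 4]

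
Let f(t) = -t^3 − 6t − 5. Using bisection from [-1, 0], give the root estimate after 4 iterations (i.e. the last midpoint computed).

f(-0.5) = -1.875 < 0, so the root lies in [-1, -0.5]
f(-0.75) = -0.078125 < 0, so the root lies in [-1, -0.75]
f(-0.875) = 0.919922 > 0, so the root lies in [-0.875, -0.75]
f(-0.8125) = 0.4114 > 0, so the root lies in [-0.8125, -0.75]

-0.8125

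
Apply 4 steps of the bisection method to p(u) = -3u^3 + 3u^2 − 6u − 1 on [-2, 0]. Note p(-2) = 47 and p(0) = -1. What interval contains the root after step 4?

[-0.25, -0.125]

m = -1, p(m) = 11 (+); new bracket [-1, 0]
m = -0.5, p(m) = 3.125 (+); new bracket [-0.5, 0]
m = -0.25, p(m) = 0.734375 (+); new bracket [-0.25, 0]
m = -0.125, p(m) = -0.1973 (−); new bracket [-0.25, -0.125]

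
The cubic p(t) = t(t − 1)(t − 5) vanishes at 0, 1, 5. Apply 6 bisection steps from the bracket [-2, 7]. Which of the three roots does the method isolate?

m = 2.5, p(m) = -9.375 (−); new bracket [2.5, 7]
m = 4.75, p(m) = -4.453125 (−); new bracket [4.75, 7]
m = 5.875, p(m) = 25.060547 (+); new bracket [4.75, 5.875]
m = 5.3125, p(m) = 7.1594 (+); new bracket [4.75, 5.3125]
m = 5.03125, p(m) = 0.6338 (+); new bracket [4.75, 5.03125]
m = 4.890625, p(m) = -2.0811 (−); new bracket [4.890625, 5.03125]

5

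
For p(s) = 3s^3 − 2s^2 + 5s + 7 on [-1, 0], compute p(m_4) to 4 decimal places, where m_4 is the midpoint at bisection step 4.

0.0081

midpoint -0.5: p = 3.625 > 0 → [-1, -0.5]
midpoint -0.75: p = 0.859375 > 0 → [-1, -0.75]
midpoint -0.875: p = -0.916016 < 0 → [-0.875, -0.75]
midpoint -0.8125: p = 0.0081 > 0 → [-0.875, -0.8125]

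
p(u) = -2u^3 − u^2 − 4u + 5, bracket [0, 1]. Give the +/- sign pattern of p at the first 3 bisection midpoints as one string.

midpoint 0.5: p = 2.5 > 0 → [0.5, 1]
midpoint 0.75: p = 0.59375 > 0 → [0.75, 1]
midpoint 0.875: p = -0.605469 < 0 → [0.75, 0.875]

++-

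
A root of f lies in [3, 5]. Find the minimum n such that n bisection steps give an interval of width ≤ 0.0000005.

Width after n steps is 2/2^n. Need 2^n ≥ 2/0.0000005 = 4000000.
2^21 = 2097152 < 4000000 ≤ 2^22 = 4194304, so n = 22.

22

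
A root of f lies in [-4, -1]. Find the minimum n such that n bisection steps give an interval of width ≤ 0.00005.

16

Width after n steps is 3/2^n. Need 2^n ≥ 3/0.00005 = 60000.
2^15 = 32768 < 60000 ≤ 2^16 = 65536, so n = 16.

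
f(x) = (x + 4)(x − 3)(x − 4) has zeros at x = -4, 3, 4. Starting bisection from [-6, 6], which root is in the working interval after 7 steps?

f(0) = 48 > 0, so the root lies in [-6, 0]
f(-3) = 42 > 0, so the root lies in [-6, -3]
f(-4.5) = -31.875 < 0, so the root lies in [-4.5, -3]
f(-3.75) = 13.0781 > 0, so the root lies in [-4.5, -3.75]
f(-4.125) = -7.2363 < 0, so the root lies in [-4.125, -3.75]
f(-3.9375) = 3.4417 > 0, so the root lies in [-4.125, -3.9375]
f(-4.03125) = -1.7647 < 0, so the root lies in [-4.03125, -3.9375]

-4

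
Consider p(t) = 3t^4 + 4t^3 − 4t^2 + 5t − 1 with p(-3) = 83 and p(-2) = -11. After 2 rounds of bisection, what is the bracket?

[-2.5, -2.25]

midpoint -2.5: p = 16.1875 > 0 → [-2.5, -2]
midpoint -2.25: p = -1.175781 < 0 → [-2.5, -2.25]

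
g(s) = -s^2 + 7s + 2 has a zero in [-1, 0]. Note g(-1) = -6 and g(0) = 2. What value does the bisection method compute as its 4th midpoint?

s = -0.5 gives g = -1.75, negative; keep [-0.5, 0]
s = -0.25 gives g = 0.1875, positive; keep [-0.5, -0.25]
s = -0.375 gives g = -0.765625, negative; keep [-0.375, -0.25]
s = -0.3125 gives g = -0.2852, negative; keep [-0.3125, -0.25]

-0.3125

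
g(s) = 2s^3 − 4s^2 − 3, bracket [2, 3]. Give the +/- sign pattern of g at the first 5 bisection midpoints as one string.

+-++-

g(2.5) = 3.25 > 0, so the root lies in [2, 2.5]
g(2.25) = -0.46875 < 0, so the root lies in [2.25, 2.5]
g(2.375) = 1.230469 > 0, so the root lies in [2.25, 2.375]
g(2.3125) = 0.3423 > 0, so the root lies in [2.25, 2.3125]
g(2.28125) = -0.0727 < 0, so the root lies in [2.28125, 2.3125]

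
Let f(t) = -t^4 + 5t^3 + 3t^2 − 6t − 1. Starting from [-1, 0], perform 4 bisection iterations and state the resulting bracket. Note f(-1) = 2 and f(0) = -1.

[-0.1875, -0.125]

midpoint -0.5: f = 2.0625 > 0 → [-0.5, 0]
midpoint -0.25: f = 0.605469 > 0 → [-0.25, 0]
midpoint -0.125: f = -0.213135 < 0 → [-0.25, -0.125]
midpoint -0.1875: f = 0.1963 > 0 → [-0.1875, -0.125]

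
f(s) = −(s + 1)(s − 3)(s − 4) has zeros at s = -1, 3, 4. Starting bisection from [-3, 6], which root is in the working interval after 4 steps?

-1

s = 1.5 gives f = -9.375, negative; keep [-3, 1.5]
s = -0.75 gives f = -4.453125, negative; keep [-3, -0.75]
s = -1.875 gives f = 25.060547, positive; keep [-1.875, -0.75]
s = -1.3125 gives f = 7.1594, positive; keep [-1.3125, -0.75]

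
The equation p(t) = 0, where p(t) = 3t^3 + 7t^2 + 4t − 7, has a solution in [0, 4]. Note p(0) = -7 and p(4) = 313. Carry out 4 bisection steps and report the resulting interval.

midpoint 2: p = 53 > 0 → [0, 2]
midpoint 1: p = 7 > 0 → [0, 1]
midpoint 0.5: p = -2.875 < 0 → [0.5, 1]
midpoint 0.75: p = 1.2031 > 0 → [0.5, 0.75]

[0.5, 0.75]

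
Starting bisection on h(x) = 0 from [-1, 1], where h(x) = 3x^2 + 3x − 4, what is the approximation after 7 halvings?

0.765625

midpoint 0: h = -4 < 0 → [0, 1]
midpoint 0.5: h = -1.75 < 0 → [0.5, 1]
midpoint 0.75: h = -0.0625 < 0 → [0.75, 1]
midpoint 0.875: h = 0.9219 > 0 → [0.75, 0.875]
midpoint 0.8125: h = 0.418 > 0 → [0.75, 0.8125]
midpoint 0.78125: h = 0.1748 > 0 → [0.75, 0.78125]
midpoint 0.765625: h = 0.0554 > 0 → [0.75, 0.765625]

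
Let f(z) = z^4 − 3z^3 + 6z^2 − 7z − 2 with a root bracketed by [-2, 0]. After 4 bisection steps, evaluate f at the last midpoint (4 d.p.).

-1.0251

midpoint -1: f = 15 > 0 → [-1, 0]
midpoint -0.5: f = 3.4375 > 0 → [-0.5, 0]
midpoint -0.25: f = 0.175781 > 0 → [-0.25, 0]
midpoint -0.125: f = -1.0251 < 0 → [-0.25, -0.125]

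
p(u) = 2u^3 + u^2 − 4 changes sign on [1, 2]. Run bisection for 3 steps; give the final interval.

[1, 1.125]

m = 1.5, p(m) = 5 (+); new bracket [1, 1.5]
m = 1.25, p(m) = 1.46875 (+); new bracket [1, 1.25]
m = 1.125, p(m) = 0.113281 (+); new bracket [1, 1.125]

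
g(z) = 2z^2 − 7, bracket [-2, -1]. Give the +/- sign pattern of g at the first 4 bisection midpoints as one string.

--+-

m = -1.5, g(m) = -2.5 (−); new bracket [-2, -1.5]
m = -1.75, g(m) = -0.875 (−); new bracket [-2, -1.75]
m = -1.875, g(m) = 0.03125 (+); new bracket [-1.875, -1.75]
m = -1.8125, g(m) = -0.4297 (−); new bracket [-1.875, -1.8125]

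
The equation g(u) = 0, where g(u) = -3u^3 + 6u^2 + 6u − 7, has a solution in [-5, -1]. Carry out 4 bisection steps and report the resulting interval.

[-1.25, -1]

m = -3, g(m) = 110 (+); new bracket [-3, -1]
m = -2, g(m) = 29 (+); new bracket [-2, -1]
m = -1.5, g(m) = 7.625 (+); new bracket [-1.5, -1]
m = -1.25, g(m) = 0.7344 (+); new bracket [-1.25, -1]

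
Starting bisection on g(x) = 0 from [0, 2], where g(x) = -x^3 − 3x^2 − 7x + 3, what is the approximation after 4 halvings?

g(1) = -8 < 0, so the root lies in [0, 1]
g(0.5) = -1.375 < 0, so the root lies in [0, 0.5]
g(0.25) = 1.046875 > 0, so the root lies in [0.25, 0.5]
g(0.375) = -0.0996 < 0, so the root lies in [0.25, 0.375]

0.375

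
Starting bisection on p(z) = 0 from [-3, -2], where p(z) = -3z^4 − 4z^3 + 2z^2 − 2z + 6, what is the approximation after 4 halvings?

midpoint -2.5: p = -31.1875 < 0 → [-2.5, -2]
midpoint -2.25: p = -10.699219 < 0 → [-2.25, -2]
midpoint -2.125: p = -3.508545 < 0 → [-2.125, -2]
midpoint -2.0625: p = -0.5596 < 0 → [-2.0625, -2]

-2.0625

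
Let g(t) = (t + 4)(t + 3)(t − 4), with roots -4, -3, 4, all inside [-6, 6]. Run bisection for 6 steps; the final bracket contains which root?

4

m = 0, g(m) = -48 (−); new bracket [0, 6]
m = 3, g(m) = -42 (−); new bracket [3, 6]
m = 4.5, g(m) = 31.875 (+); new bracket [3, 4.5]
m = 3.75, g(m) = -13.0781 (−); new bracket [3.75, 4.5]
m = 4.125, g(m) = 7.2363 (+); new bracket [3.75, 4.125]
m = 3.9375, g(m) = -3.4417 (−); new bracket [3.9375, 4.125]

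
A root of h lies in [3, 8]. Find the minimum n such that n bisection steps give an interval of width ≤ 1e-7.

Width after n steps is 5/2^n. Need 2^n ≥ 5/1e-7 = 50000000.
2^25 = 33554432 < 50000000 ≤ 2^26 = 67108864, so n = 26.

26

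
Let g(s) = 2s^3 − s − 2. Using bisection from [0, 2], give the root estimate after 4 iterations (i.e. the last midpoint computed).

midpoint 1: g = -1 < 0 → [1, 2]
midpoint 1.5: g = 3.25 > 0 → [1, 1.5]
midpoint 1.25: g = 0.65625 > 0 → [1, 1.25]
midpoint 1.125: g = -0.2773 < 0 → [1.125, 1.25]

1.125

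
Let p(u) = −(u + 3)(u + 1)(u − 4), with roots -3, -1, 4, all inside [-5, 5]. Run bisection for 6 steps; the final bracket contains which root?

p(0) = 12 > 0, so the root lies in [0, 5]
p(2.5) = 28.875 > 0, so the root lies in [2.5, 5]
p(3.75) = 8.015625 > 0, so the root lies in [3.75, 5]
p(4.375) = -14.8652 < 0, so the root lies in [3.75, 4.375]
p(4.0625) = -2.2346 < 0, so the root lies in [3.75, 4.0625]
p(3.90625) = 3.1766 > 0, so the root lies in [3.90625, 4.0625]

4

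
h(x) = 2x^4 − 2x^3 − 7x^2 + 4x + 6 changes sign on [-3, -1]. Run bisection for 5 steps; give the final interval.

[-1.4375, -1.375]

h(-2) = 18 > 0, so the root lies in [-2, -1]
h(-1.5) = 1.125 > 0, so the root lies in [-1.5, -1]
h(-1.25) = -1.148438 < 0, so the root lies in [-1.5, -1.25]
h(-1.375) = -0.3862 < 0, so the root lies in [-1.5, -1.375]
h(-1.4375) = 0.2661 > 0, so the root lies in [-1.4375, -1.375]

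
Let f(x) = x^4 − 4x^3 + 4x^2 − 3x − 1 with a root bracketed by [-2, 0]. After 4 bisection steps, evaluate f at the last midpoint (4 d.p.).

-0.5544

midpoint -1: f = 11 > 0 → [-1, 0]
midpoint -0.5: f = 2.0625 > 0 → [-0.5, 0]
midpoint -0.25: f = 0.066406 > 0 → [-0.25, 0]
midpoint -0.125: f = -0.5544 < 0 → [-0.25, -0.125]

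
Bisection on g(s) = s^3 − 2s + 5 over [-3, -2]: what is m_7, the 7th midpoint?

s = -2.5 gives g = -5.625, negative; keep [-2.5, -2]
s = -2.25 gives g = -1.890625, negative; keep [-2.25, -2]
s = -2.125 gives g = -0.345703, negative; keep [-2.125, -2]
s = -2.0625 gives g = 0.3513, positive; keep [-2.125, -2.0625]
s = -2.09375 gives g = 0.0089, positive; keep [-2.125, -2.09375]
s = -2.109375 gives g = -0.1668, negative; keep [-2.109375, -2.09375]
s = -2.1015625 gives g = -0.0786, negative; keep [-2.1015625, -2.09375]

-2.1015625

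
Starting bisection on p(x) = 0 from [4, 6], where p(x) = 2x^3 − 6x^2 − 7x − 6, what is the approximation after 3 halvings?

4.25

midpoint 5: p = 59 > 0 → [4, 5]
midpoint 4.5: p = 23.25 > 0 → [4, 4.5]
midpoint 4.25: p = 9.40625 > 0 → [4, 4.25]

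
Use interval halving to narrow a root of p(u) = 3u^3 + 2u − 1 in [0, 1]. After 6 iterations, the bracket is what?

[0.390625, 0.40625]

p(0.5) = 0.375 > 0, so the root lies in [0, 0.5]
p(0.25) = -0.453125 < 0, so the root lies in [0.25, 0.5]
p(0.375) = -0.091797 < 0, so the root lies in [0.375, 0.5]
p(0.4375) = 0.1262 > 0, so the root lies in [0.375, 0.4375]
p(0.40625) = 0.0136 > 0, so the root lies in [0.375, 0.40625]
p(0.390625) = -0.0399 < 0, so the root lies in [0.390625, 0.40625]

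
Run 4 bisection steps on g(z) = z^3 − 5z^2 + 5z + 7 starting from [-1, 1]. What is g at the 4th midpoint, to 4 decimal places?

-1.8730

midpoint 0: g = 7 > 0 → [-1, 0]
midpoint -0.5: g = 3.125 > 0 → [-1, -0.5]
midpoint -0.75: g = 0.015625 > 0 → [-1, -0.75]
midpoint -0.875: g = -1.873 < 0 → [-0.875, -0.75]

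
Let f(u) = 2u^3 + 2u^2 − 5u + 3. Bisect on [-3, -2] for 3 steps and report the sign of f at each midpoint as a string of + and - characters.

f(-2.5) = -3.25 < 0, so the root lies in [-2.5, -2]
f(-2.25) = 1.59375 > 0, so the root lies in [-2.5, -2.25]
f(-2.375) = -0.636719 < 0, so the root lies in [-2.375, -2.25]

-+-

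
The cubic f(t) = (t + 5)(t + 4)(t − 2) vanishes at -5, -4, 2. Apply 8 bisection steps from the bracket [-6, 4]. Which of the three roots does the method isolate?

f(-1) = -36 < 0, so the root lies in [-1, 4]
f(1.5) = -17.875 < 0, so the root lies in [1.5, 4]
f(2.75) = 39.234375 > 0, so the root lies in [1.5, 2.75]
f(2.125) = 5.4551 > 0, so the root lies in [1.5, 2.125]
f(1.8125) = -7.4246 < 0, so the root lies in [1.8125, 2.125]
f(1.96875) = -1.2998 < 0, so the root lies in [1.96875, 2.125]
f(2.046875) = 1.9974 > 0, so the root lies in [1.96875, 2.046875]
f(2.0078125) = 0.3289 > 0, so the root lies in [1.96875, 2.0078125]

2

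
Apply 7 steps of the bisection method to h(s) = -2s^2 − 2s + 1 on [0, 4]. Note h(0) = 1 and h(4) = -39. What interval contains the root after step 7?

m = 2, h(m) = -11 (−); new bracket [0, 2]
m = 1, h(m) = -3 (−); new bracket [0, 1]
m = 0.5, h(m) = -0.5 (−); new bracket [0, 0.5]
m = 0.25, h(m) = 0.375 (+); new bracket [0.25, 0.5]
m = 0.375, h(m) = -0.0312 (−); new bracket [0.25, 0.375]
m = 0.3125, h(m) = 0.1797 (+); new bracket [0.3125, 0.375]
m = 0.34375, h(m) = 0.0762 (+); new bracket [0.34375, 0.375]

[0.34375, 0.375]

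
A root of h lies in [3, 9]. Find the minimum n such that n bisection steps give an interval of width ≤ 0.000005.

21

Width after n steps is 6/2^n. Need 2^n ≥ 6/0.000005 = 1200000.
2^20 = 1048576 < 1200000 ≤ 2^21 = 2097152, so n = 21.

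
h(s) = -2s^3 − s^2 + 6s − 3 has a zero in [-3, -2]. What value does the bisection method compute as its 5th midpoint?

-2.15625

h(-2.5) = 7 > 0, so the root lies in [-2.5, -2]
h(-2.25) = 1.21875 > 0, so the root lies in [-2.25, -2]
h(-2.125) = -1.074219 < 0, so the root lies in [-2.25, -2.125]
h(-2.1875) = 0.0249 > 0, so the root lies in [-2.1875, -2.125]
h(-2.15625) = -0.5363 < 0, so the root lies in [-2.1875, -2.15625]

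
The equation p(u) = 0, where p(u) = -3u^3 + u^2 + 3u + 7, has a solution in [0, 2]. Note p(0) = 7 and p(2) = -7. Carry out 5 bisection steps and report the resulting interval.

[1.6875, 1.75]

midpoint 1: p = 8 > 0 → [1, 2]
midpoint 1.5: p = 3.625 > 0 → [1.5, 2]
midpoint 1.75: p = -0.765625 < 0 → [1.5, 1.75]
midpoint 1.625: p = 1.6426 > 0 → [1.625, 1.75]
midpoint 1.6875: p = 0.4939 > 0 → [1.6875, 1.75]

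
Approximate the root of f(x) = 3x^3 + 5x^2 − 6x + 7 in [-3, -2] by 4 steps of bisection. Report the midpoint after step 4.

x = -2.5 gives f = 6.375, positive; keep [-3, -2.5]
x = -2.75 gives f = -1.078125, negative; keep [-2.75, -2.5]
x = -2.625 gives f = 2.939453, positive; keep [-2.75, -2.625]
x = -2.6875 gives f = 1.0056, positive; keep [-2.75, -2.6875]

-2.6875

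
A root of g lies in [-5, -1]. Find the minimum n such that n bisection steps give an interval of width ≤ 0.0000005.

Width after n steps is 4/2^n. Need 2^n ≥ 4/0.0000005 = 8000000.
2^22 = 4194304 < 8000000 ≤ 2^23 = 8388608, so n = 23.

23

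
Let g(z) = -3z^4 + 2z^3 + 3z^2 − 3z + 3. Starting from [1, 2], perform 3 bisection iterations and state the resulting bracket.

[1.25, 1.375]

m = 1.5, g(m) = -3.1875 (−); new bracket [1, 1.5]
m = 1.25, g(m) = 0.519531 (+); new bracket [1.25, 1.5]
m = 1.375, g(m) = -0.977295 (−); new bracket [1.25, 1.375]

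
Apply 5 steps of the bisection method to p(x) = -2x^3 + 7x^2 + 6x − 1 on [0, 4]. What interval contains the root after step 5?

[0.125, 0.25]

m = 2, p(m) = 23 (+); new bracket [0, 2]
m = 1, p(m) = 10 (+); new bracket [0, 1]
m = 0.5, p(m) = 3.5 (+); new bracket [0, 0.5]
m = 0.25, p(m) = 0.9062 (+); new bracket [0, 0.25]
m = 0.125, p(m) = -0.1445 (−); new bracket [0.125, 0.25]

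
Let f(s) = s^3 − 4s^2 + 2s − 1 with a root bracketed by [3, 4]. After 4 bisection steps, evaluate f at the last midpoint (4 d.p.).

f(3.5) = -0.125 < 0, so the root lies in [3.5, 4]
f(3.75) = 2.984375 > 0, so the root lies in [3.5, 3.75]
f(3.625) = 1.322266 > 0, so the root lies in [3.5, 3.625]
f(3.5625) = 0.5725 > 0, so the root lies in [3.5, 3.5625]

0.5725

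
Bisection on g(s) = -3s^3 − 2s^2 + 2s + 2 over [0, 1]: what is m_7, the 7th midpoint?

s = 0.5 gives g = 2.125, positive; keep [0.5, 1]
s = 0.75 gives g = 1.109375, positive; keep [0.75, 1]
s = 0.875 gives g = 0.208984, positive; keep [0.875, 1]
s = 0.9375 gives g = -0.3547, negative; keep [0.875, 0.9375]
s = 0.90625 gives g = -0.063, negative; keep [0.875, 0.90625]
s = 0.890625 gives g = 0.0755, positive; keep [0.890625, 0.90625]
s = 0.8984375 gives g = 0.0069, positive; keep [0.8984375, 0.90625]

0.8984375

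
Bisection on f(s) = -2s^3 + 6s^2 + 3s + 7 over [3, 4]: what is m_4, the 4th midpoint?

s = 3.5 gives f = 5.25, positive; keep [3.5, 4]
s = 3.75 gives f = -2.84375, negative; keep [3.5, 3.75]
s = 3.625 gives f = 1.449219, positive; keep [3.625, 3.75]
s = 3.6875 gives f = -0.6343, negative; keep [3.625, 3.6875]

3.6875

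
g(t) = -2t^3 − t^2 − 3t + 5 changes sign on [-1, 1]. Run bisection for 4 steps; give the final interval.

[0.875, 1]

m = 0, g(m) = 5 (+); new bracket [0, 1]
m = 0.5, g(m) = 3 (+); new bracket [0.5, 1]
m = 0.75, g(m) = 1.34375 (+); new bracket [0.75, 1]
m = 0.875, g(m) = 0.2695 (+); new bracket [0.875, 1]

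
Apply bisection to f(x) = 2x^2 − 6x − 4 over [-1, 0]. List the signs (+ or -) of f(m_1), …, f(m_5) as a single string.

x = -0.5 gives f = -0.5, negative; keep [-1, -0.5]
x = -0.75 gives f = 1.625, positive; keep [-0.75, -0.5]
x = -0.625 gives f = 0.53125, positive; keep [-0.625, -0.5]
x = -0.5625 gives f = 0.0078, positive; keep [-0.5625, -0.5]
x = -0.53125 gives f = -0.248, negative; keep [-0.5625, -0.53125]

-+++-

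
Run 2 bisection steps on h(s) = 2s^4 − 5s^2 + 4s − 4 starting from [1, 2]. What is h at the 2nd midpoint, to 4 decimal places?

-1.9297

midpoint 1.5: h = 0.875 > 0 → [1, 1.5]
midpoint 1.25: h = -1.929688 < 0 → [1.25, 1.5]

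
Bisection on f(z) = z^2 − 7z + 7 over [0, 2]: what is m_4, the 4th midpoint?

1.125

midpoint 1: f = 1 > 0 → [1, 2]
midpoint 1.5: f = -1.25 < 0 → [1, 1.5]
midpoint 1.25: f = -0.1875 < 0 → [1, 1.25]
midpoint 1.125: f = 0.3906 > 0 → [1.125, 1.25]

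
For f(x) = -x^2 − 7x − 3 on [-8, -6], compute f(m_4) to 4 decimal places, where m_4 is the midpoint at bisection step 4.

-0.5156

midpoint -7: f = -3 < 0 → [-7, -6]
midpoint -6.5: f = 0.25 > 0 → [-7, -6.5]
midpoint -6.75: f = -1.3125 < 0 → [-6.75, -6.5]
midpoint -6.625: f = -0.5156 < 0 → [-6.625, -6.5]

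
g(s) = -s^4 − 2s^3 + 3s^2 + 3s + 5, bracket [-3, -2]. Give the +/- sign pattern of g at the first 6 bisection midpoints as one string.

s = -2.5 gives g = 8.4375, positive; keep [-3, -2.5]
s = -2.75 gives g = 3.839844, positive; keep [-3, -2.75]
s = -2.875 gives g = 0.378662, positive; keep [-3, -2.875]
s = -2.9375 gives g = -1.689, negative; keep [-2.9375, -2.875]
s = -2.90625 gives g = -0.6256, negative; keep [-2.90625, -2.875]
s = -2.890625 gives g = -0.1162, negative; keep [-2.890625, -2.875]

+++---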